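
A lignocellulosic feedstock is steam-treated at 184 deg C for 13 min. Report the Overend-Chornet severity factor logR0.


logR0 = log10(t * exp((T - 100) / 14.75))
= log10(13 * exp((184 - 100) / 14.75))
= 3.5872

3.5872


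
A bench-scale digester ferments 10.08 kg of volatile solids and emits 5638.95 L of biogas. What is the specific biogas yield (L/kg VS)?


Y = V / VS
= 5638.95 / 10.08
= 559.4196 L/kg VS

559.4196 L/kg VS


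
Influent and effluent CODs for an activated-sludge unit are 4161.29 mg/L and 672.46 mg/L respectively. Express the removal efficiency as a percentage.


eta = (COD_in - COD_out) / COD_in * 100
= (4161.29 - 672.46) / 4161.29 * 100
= 83.8401%

83.8401%


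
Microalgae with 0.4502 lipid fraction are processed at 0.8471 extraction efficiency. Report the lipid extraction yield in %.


Y = lipid_content * extraction_eff * 100
= 0.4502 * 0.8471 * 100
= 38.1364%

38.1364%


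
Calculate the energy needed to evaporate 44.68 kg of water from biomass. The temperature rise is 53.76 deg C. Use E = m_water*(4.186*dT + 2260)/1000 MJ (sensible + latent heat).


E = m_water * (4.186 * dT + 2260) / 1000
= 44.68 * (4.186 * 53.76 + 2260) / 1000
= 111.0316 MJ

111.0316 MJ


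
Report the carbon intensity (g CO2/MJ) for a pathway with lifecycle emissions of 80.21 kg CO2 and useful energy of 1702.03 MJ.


CI = CO2 * 1000 / E
= 80.21 * 1000 / 1702.03
= 47.1261 g CO2/MJ

47.1261 g CO2/MJ


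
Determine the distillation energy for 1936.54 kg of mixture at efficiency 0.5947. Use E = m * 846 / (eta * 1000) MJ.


E = m * 846 / (eta * 1000)
= 1936.54 * 846 / (0.5947 * 1000)
= 2754.8560 MJ

2754.8560 MJ


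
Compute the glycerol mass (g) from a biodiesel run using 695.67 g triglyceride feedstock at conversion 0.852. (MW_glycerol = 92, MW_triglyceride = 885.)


glycerol = oil * conv * (92/885)
= 695.67 * 0.852 * 92 / 885
= 61.6151 g

61.6151 g


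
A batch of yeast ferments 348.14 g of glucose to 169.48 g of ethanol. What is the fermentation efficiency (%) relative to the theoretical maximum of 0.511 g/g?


Fermentation efficiency = (actual / (0.511 * glucose)) * 100
= (169.48 / (0.511 * 348.14)) * 100
= 95.2673%

95.2673%


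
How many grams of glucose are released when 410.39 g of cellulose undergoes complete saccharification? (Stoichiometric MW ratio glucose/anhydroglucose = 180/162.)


glucose = cellulose * 180/162
= 410.39 * 180/162
= 455.9889 g

455.9889 g


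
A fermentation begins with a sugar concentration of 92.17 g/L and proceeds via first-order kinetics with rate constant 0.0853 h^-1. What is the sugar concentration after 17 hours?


S = S0 * exp(-k * t)
S = 92.17 * exp(-0.0853 * 17)
S = 21.6182 g/L

21.6182 g/L


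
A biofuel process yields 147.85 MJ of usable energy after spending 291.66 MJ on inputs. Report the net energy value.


NEV = E_out - E_in
= 147.85 - 291.66
= -143.8100 MJ

-143.8100 MJ


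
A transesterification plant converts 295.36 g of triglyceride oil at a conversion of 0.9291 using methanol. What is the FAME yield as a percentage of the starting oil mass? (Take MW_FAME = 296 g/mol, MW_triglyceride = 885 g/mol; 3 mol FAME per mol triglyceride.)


m_FAME = oil * conv * (3 * 296 / 885) = oil * conv * (888/885)
= 295.36 * 0.9291 * 888 / 885
= 275.3492 g
Y = m_FAME / oil * 100 = conv * (888/885) * 100
= 0.9291 * 888 / 885 * 100
= 93.22%

93.22%


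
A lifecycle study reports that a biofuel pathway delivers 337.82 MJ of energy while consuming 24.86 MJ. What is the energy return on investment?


EROI = E_out / E_in
= 337.82 / 24.86
= 13.5889

13.5889


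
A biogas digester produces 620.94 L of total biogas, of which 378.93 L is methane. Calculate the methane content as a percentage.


CH4% = V_CH4 / V_total * 100
= 378.93 / 620.94 * 100
= 61.0252%

61.0252%


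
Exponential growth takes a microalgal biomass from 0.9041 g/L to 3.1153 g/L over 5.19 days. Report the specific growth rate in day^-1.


mu = ln(X2/X1) / dt
= ln(3.1153/0.9041) / 5.19
= 0.2384 per day

0.2384 per day


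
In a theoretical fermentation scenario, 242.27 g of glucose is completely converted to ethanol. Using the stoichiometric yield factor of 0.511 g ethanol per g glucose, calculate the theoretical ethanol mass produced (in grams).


Theoretical ethanol yield: m_EtOH = 0.511 * m_glucose
m_EtOH = 0.511 * 242.27 = 123.8000 g

123.8000 g


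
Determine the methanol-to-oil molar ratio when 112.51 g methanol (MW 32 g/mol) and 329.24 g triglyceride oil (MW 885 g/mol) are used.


Molar ratio = n_MeOH / n_oil = (MeOH/32) / (oil/885) = (MeOH * 885) / (32 * oil)
= (112.51 * 885) / (32 * 329.24)
= 9.4509

9.4509


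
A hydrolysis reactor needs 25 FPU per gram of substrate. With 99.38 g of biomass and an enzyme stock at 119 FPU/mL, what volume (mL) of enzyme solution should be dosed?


V = dosage * m_sub / activity
V = 25 * 99.38 / 119
V = 20.8782 mL

20.8782 mL


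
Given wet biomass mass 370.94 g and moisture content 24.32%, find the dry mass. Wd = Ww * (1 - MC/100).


Wd = Ww * (1 - MC/100)
= 370.94 * (1 - 24.32/100)
= 280.7274 g

280.7274 g


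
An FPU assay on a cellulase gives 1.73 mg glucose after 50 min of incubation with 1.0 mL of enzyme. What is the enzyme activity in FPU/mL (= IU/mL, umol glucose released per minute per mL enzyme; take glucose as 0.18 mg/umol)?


Activity = glucose_mg / (0.18 mg/umol * V_mL * t_min)
= 1.73 / (0.18 * 1.0 * 50)
= 0.1922 FPU/mL

0.1922 FPU/mL


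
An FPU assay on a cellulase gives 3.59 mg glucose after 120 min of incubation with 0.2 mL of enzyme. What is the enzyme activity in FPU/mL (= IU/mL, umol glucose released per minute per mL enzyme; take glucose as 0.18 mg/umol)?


Activity = glucose_mg / (0.18 mg/umol * V_mL * t_min)
= 3.59 / (0.18 * 0.2 * 120)
= 0.8310 FPU/mL

0.8310 FPU/mL


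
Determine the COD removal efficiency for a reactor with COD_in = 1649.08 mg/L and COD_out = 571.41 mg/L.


eta = (COD_in - COD_out) / COD_in * 100
= (1649.08 - 571.41) / 1649.08 * 100
= 65.3498%

65.3498%


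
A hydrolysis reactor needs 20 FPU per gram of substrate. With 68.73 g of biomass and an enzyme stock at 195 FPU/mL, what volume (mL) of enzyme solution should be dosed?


V = dosage * m_sub / activity
V = 20 * 68.73 / 195
V = 7.0492 mL

7.0492 mL


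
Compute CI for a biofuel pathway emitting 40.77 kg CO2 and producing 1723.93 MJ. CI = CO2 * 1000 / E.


CI = CO2 * 1000 / E
= 40.77 * 1000 / 1723.93
= 23.6495 g CO2/MJ

23.6495 g CO2/MJ


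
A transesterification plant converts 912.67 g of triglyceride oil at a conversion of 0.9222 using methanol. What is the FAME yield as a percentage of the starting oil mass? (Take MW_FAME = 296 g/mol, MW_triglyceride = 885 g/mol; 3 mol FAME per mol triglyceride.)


m_FAME = oil * conv * (3 * 296 / 885) = oil * conv * (888/885)
= 912.67 * 0.9222 * 888 / 885
= 844.5174 g
Y = m_FAME / oil * 100 = conv * (888/885) * 100
= 0.9222 * 888 / 885 * 100
= 92.53%

92.53%


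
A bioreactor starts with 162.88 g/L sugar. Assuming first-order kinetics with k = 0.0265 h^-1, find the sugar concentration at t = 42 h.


S = S0 * exp(-k * t)
S = 162.88 * exp(-0.0265 * 42)
S = 53.5178 g/L

53.5178 g/L


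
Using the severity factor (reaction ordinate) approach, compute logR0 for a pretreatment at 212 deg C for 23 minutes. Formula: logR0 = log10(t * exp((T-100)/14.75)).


logR0 = log10(t * exp((T - 100) / 14.75))
= log10(23 * exp((212 - 100) / 14.75))
= 4.6594

4.6594


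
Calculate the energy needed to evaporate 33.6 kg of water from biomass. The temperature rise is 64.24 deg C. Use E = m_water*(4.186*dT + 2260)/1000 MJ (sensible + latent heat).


E = m_water * (4.186 * dT + 2260) / 1000
= 33.6 * (4.186 * 64.24 + 2260) / 1000
= 84.9713 MJ

84.9713 MJ


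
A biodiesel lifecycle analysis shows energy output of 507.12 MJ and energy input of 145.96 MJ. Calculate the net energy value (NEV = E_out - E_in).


NEV = E_out - E_in
= 507.12 - 145.96
= 361.1600 MJ

361.1600 MJ


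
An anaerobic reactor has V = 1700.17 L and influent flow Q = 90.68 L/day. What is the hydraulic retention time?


HRT = V / Q
= 1700.17 / 90.68
= 18.7491 days

18.7491 days


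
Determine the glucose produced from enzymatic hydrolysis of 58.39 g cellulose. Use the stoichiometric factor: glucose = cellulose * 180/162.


glucose = cellulose * 180/162
= 58.39 * 180/162
= 64.8778 g

64.8778 g


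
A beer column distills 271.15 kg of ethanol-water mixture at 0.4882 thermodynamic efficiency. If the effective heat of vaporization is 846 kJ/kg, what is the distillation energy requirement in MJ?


E = m * 846 / (eta * 1000)
= 271.15 * 846 / (0.4882 * 1000)
= 469.8748 MJ

469.8748 MJ


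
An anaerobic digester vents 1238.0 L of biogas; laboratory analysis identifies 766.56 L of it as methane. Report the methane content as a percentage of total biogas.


CH4% = V_CH4 / V_total * 100
= 766.56 / 1238.0 * 100
= 61.9192%

61.9192%


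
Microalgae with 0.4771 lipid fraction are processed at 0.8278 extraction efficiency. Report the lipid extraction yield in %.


Y = lipid_content * extraction_eff * 100
= 0.4771 * 0.8278 * 100
= 39.4943%

39.4943%


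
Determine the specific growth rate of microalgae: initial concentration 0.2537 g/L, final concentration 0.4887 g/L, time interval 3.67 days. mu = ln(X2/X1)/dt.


mu = ln(X2/X1) / dt
= ln(0.4887/0.2537) / 3.67
= 0.1786 per day

0.1786 per day


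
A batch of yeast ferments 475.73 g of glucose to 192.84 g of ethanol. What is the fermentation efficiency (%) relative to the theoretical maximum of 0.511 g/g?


Fermentation efficiency = (actual / (0.511 * glucose)) * 100
= (192.84 / (0.511 * 475.73)) * 100
= 79.3260%

79.3260%


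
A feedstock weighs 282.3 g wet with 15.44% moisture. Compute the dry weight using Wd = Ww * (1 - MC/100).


Wd = Ww * (1 - MC/100)
= 282.3 * (1 - 15.44/100)
= 238.7129 g

238.7129 g


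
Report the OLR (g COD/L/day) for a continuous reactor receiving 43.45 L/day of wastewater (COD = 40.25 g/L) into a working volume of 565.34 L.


OLR = Q * S / V
= 43.45 * 40.25 / 565.34
= 3.0935 g/L/day

3.0935 g/L/day


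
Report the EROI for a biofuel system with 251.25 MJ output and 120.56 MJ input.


EROI = E_out / E_in
= 251.25 / 120.56
= 2.0840

2.0840


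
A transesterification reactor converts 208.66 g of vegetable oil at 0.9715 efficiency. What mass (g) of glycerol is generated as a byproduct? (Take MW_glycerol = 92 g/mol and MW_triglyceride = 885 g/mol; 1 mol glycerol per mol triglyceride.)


glycerol = oil * conv * (92/885)
= 208.66 * 0.9715 * 92 / 885
= 21.0730 g

21.0730 g


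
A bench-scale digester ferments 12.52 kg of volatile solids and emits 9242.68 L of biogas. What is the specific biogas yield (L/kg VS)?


Y = V / VS
= 9242.68 / 12.52
= 738.2332 L/kg VS

738.2332 L/kg VS


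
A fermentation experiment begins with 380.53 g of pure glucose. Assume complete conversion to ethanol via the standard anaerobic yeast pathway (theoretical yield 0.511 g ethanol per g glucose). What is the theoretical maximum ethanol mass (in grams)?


Theoretical ethanol yield: m_EtOH = 0.511 * m_glucose
m_EtOH = 0.511 * 380.53 = 194.4508 g

194.4508 g


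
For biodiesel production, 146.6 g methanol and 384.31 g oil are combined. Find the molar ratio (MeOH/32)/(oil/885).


Molar ratio = n_MeOH / n_oil = (MeOH/32) / (oil/885) = (MeOH * 885) / (32 * oil)
= (146.6 * 885) / (32 * 384.31)
= 10.5498

10.5498


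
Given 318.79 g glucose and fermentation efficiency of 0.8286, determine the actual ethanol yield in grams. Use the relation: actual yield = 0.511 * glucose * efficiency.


Actual ethanol: m = 0.511 * 318.79 * 0.8286
m = 134.9803 g

134.9803 g


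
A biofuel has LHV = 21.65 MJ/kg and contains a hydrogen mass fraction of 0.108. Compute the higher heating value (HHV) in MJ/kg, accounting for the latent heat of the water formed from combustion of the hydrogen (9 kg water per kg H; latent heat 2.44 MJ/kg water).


HHV = LHV + H_frac * 9 * 2.44
= 21.65 + 0.108 * 9 * 2.44
= 24.0217 MJ/kg

24.0217 MJ/kg


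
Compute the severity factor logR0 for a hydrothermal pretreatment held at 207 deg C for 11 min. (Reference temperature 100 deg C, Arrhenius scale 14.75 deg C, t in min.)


logR0 = log10(t * exp((T - 100) / 14.75))
= log10(11 * exp((207 - 100) / 14.75))
= 4.1919

4.1919


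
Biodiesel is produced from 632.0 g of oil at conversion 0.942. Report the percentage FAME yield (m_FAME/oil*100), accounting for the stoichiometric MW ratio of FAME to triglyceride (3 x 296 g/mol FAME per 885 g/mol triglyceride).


m_FAME = oil * conv * (3 * 296 / 885) = oil * conv * (888/885)
= 632.0 * 0.942 * 888 / 885
= 597.3621 g
Y = m_FAME / oil * 100 = conv * (888/885) * 100
= 0.942 * 888 / 885 * 100
= 94.52%

94.52%


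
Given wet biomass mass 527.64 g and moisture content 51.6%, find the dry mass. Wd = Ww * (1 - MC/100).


Wd = Ww * (1 - MC/100)
= 527.64 * (1 - 51.6/100)
= 255.3778 g

255.3778 g


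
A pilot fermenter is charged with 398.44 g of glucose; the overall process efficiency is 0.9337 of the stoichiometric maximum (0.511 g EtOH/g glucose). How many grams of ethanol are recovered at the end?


Actual ethanol: m = 0.511 * 398.44 * 0.9337
m = 190.1040 g

190.1040 g


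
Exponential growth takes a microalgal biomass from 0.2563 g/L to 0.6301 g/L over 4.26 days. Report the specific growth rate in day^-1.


mu = ln(X2/X1) / dt
= ln(0.6301/0.2563) / 4.26
= 0.2112 per day

0.2112 per day


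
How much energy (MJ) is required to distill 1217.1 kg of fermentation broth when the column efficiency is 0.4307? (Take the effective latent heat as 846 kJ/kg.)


E = m * 846 / (eta * 1000)
= 1217.1 * 846 / (0.4307 * 1000)
= 2390.6817 MJ

2390.6817 MJ


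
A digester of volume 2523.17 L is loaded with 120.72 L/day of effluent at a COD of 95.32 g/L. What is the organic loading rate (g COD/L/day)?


OLR = Q * S / V
= 120.72 * 95.32 / 2523.17
= 4.5605 g/L/day

4.5605 g/L/day


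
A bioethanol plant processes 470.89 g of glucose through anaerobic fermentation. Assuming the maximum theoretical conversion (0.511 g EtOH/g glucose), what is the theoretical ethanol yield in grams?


Theoretical ethanol yield: m_EtOH = 0.511 * m_glucose
m_EtOH = 0.511 * 470.89 = 240.6248 g

240.6248 g


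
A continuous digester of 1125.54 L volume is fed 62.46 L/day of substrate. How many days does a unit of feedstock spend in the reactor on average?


HRT = V / Q
= 1125.54 / 62.46
= 18.0202 days

18.0202 days


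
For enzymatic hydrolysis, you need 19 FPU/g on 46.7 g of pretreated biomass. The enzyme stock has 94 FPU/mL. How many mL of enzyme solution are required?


V = dosage * m_sub / activity
V = 19 * 46.7 / 94
V = 9.4394 mL

9.4394 mL


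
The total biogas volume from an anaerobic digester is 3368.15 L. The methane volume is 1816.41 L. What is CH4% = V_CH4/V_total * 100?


CH4% = V_CH4 / V_total * 100
= 1816.41 / 3368.15 * 100
= 53.9290%

53.9290%


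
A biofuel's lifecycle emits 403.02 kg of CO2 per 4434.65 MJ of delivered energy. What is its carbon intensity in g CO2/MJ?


CI = CO2 * 1000 / E
= 403.02 * 1000 / 4434.65
= 90.8798 g CO2/MJ

90.8798 g CO2/MJ


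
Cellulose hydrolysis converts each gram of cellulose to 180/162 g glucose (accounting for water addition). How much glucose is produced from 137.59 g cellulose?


glucose = cellulose * 180/162
= 137.59 * 180/162
= 152.8778 g

152.8778 g


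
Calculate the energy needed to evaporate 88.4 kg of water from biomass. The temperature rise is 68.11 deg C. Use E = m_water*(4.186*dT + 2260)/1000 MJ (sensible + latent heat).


E = m_water * (4.186 * dT + 2260) / 1000
= 88.4 * (4.186 * 68.11 + 2260) / 1000
= 224.9876 MJ

224.9876 MJ


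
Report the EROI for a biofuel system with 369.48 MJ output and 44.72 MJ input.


EROI = E_out / E_in
= 369.48 / 44.72
= 8.2621

8.2621


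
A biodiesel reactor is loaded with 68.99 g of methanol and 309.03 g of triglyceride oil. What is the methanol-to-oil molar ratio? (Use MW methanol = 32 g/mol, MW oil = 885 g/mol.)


Molar ratio = n_MeOH / n_oil = (MeOH/32) / (oil/885) = (MeOH * 885) / (32 * oil)
= (68.99 * 885) / (32 * 309.03)
= 6.1742

6.1742


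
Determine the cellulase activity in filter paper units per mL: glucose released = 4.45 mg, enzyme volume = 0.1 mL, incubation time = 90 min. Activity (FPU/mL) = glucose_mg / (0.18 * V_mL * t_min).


Activity = glucose_mg / (0.18 mg/umol * V_mL * t_min)
= 4.45 / (0.18 * 0.1 * 90)
= 2.7469 FPU/mL

2.7469 FPU/mL


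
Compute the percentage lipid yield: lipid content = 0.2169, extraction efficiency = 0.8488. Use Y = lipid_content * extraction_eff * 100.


Y = lipid_content * extraction_eff * 100
= 0.2169 * 0.8488 * 100
= 18.4105%

18.4105%


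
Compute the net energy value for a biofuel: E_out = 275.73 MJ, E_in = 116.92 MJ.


NEV = E_out - E_in
= 275.73 - 116.92
= 158.8100 MJ

158.8100 MJ


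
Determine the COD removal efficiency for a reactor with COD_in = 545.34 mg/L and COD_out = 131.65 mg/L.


eta = (COD_in - COD_out) / COD_in * 100
= (545.34 - 131.65) / 545.34 * 100
= 75.8591%

75.8591%


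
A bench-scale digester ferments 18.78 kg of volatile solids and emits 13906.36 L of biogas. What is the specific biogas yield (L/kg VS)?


Y = V / VS
= 13906.36 / 18.78
= 740.4878 L/kg VS

740.4878 L/kg VS


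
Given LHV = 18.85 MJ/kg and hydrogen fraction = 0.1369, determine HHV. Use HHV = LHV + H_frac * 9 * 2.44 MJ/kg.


HHV = LHV + H_frac * 9 * 2.44
= 18.85 + 0.1369 * 9 * 2.44
= 21.8563 MJ/kg

21.8563 MJ/kg


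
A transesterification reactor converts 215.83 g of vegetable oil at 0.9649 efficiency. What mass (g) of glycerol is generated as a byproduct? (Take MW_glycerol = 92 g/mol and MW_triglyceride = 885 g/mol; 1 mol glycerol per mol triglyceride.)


glycerol = oil * conv * (92/885)
= 215.83 * 0.9649 * 92 / 885
= 21.6490 g

21.6490 g


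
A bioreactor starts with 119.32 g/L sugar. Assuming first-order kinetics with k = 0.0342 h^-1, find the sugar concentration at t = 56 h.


S = S0 * exp(-k * t)
S = 119.32 * exp(-0.0342 * 56)
S = 17.5773 g/L

17.5773 g/L


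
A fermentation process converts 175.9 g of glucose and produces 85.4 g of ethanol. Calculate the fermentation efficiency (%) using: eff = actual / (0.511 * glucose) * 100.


Fermentation efficiency = (actual / (0.511 * glucose)) * 100
= (85.4 / (0.511 * 175.9)) * 100
= 95.0104%

95.0104%


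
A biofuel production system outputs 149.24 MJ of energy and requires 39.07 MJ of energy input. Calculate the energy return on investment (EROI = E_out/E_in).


EROI = E_out / E_in
= 149.24 / 39.07
= 3.8198

3.8198


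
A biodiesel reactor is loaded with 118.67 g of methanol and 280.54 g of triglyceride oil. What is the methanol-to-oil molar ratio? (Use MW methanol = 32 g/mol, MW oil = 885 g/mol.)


Molar ratio = n_MeOH / n_oil = (MeOH/32) / (oil/885) = (MeOH * 885) / (32 * oil)
= (118.67 * 885) / (32 * 280.54)
= 11.6987

11.6987


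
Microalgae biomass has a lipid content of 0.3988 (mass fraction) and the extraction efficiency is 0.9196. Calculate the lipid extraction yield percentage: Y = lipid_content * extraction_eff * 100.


Y = lipid_content * extraction_eff * 100
= 0.3988 * 0.9196 * 100
= 36.6736%

36.6736%


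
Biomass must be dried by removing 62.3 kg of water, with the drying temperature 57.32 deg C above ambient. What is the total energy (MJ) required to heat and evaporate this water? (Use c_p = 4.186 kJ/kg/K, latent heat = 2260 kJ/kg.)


E = m_water * (4.186 * dT + 2260) / 1000
= 62.3 * (4.186 * 57.32 + 2260) / 1000
= 155.7464 MJ

155.7464 MJ


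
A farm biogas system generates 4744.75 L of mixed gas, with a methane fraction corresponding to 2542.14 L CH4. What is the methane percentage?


CH4% = V_CH4 / V_total * 100
= 2542.14 / 4744.75 * 100
= 53.5780%

53.5780%


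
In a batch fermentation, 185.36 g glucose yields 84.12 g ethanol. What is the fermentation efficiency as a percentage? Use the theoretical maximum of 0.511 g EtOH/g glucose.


Fermentation efficiency = (actual / (0.511 * glucose)) * 100
= (84.12 / (0.511 * 185.36)) * 100
= 88.8101%

88.8101%


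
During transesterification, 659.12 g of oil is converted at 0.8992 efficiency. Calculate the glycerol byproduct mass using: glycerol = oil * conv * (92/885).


glycerol = oil * conv * (92/885)
= 659.12 * 0.8992 * 92 / 885
= 61.6120 g

61.6120 g


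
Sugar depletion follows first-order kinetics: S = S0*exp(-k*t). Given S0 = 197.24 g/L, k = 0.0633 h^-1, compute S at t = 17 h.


S = S0 * exp(-k * t)
S = 197.24 * exp(-0.0633 * 17)
S = 67.2436 g/L

67.2436 g/L


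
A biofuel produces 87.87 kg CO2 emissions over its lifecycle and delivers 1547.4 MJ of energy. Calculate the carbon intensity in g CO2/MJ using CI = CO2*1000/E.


CI = CO2 * 1000 / E
= 87.87 * 1000 / 1547.4
= 56.7856 g CO2/MJ

56.7856 g CO2/MJ


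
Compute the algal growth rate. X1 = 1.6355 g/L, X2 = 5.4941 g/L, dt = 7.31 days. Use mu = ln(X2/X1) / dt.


mu = ln(X2/X1) / dt
= ln(5.4941/1.6355) / 7.31
= 0.1658 per day

0.1658 per day


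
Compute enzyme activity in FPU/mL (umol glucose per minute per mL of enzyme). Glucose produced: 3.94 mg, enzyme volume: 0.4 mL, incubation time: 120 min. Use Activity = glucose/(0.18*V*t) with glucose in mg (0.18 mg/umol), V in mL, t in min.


Activity = glucose_mg / (0.18 mg/umol * V_mL * t_min)
= 3.94 / (0.18 * 0.4 * 120)
= 0.4560 FPU/mL

0.4560 FPU/mL


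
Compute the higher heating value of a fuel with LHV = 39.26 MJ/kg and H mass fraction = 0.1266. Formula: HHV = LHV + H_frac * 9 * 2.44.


HHV = LHV + H_frac * 9 * 2.44
= 39.26 + 0.1266 * 9 * 2.44
= 42.0401 MJ/kg

42.0401 MJ/kg


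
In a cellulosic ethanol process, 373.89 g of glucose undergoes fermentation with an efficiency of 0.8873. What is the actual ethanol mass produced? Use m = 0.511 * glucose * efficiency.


Actual ethanol: m = 0.511 * 373.89 * 0.8873
m = 169.5256 g

169.5256 g


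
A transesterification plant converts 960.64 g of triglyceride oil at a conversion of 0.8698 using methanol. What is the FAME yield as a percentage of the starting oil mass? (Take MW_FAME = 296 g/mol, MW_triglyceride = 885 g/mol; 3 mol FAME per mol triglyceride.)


m_FAME = oil * conv * (3 * 296 / 885) = oil * conv * (888/885)
= 960.64 * 0.8698 * 888 / 885
= 838.3971 g
Y = m_FAME / oil * 100 = conv * (888/885) * 100
= 0.8698 * 888 / 885 * 100
= 87.27%

87.27%


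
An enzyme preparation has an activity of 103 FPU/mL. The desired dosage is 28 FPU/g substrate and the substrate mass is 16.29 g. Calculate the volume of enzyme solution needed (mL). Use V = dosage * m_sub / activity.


V = dosage * m_sub / activity
V = 28 * 16.29 / 103
V = 4.4283 mL

4.4283 mL


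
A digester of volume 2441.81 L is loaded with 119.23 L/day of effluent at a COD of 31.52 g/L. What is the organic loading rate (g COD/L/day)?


OLR = Q * S / V
= 119.23 * 31.52 / 2441.81
= 1.5391 g/L/day

1.5391 g/L/day


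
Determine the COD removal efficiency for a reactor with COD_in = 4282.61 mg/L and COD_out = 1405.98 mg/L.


eta = (COD_in - COD_out) / COD_in * 100
= (4282.61 - 1405.98) / 4282.61 * 100
= 67.1700%

67.1700%


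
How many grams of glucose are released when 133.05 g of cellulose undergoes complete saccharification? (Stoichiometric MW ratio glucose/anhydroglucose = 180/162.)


glucose = cellulose * 180/162
= 133.05 * 180/162
= 147.8333 g

147.8333 g


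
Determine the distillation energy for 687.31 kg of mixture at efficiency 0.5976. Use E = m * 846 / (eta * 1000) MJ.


E = m * 846 / (eta * 1000)
= 687.31 * 846 / (0.5976 * 1000)
= 972.9991 MJ

972.9991 MJ


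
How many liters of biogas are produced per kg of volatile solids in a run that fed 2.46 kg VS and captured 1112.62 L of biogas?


Y = V / VS
= 1112.62 / 2.46
= 452.2846 L/kg VS

452.2846 L/kg VS


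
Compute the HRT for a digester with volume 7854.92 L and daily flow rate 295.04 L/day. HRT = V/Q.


HRT = V / Q
= 7854.92 / 295.04
= 26.6232 days

26.6232 days


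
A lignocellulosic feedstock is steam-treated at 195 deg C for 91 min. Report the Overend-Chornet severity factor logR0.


logR0 = log10(t * exp((T - 100) / 14.75))
= log10(91 * exp((195 - 100) / 14.75))
= 4.7562

4.7562


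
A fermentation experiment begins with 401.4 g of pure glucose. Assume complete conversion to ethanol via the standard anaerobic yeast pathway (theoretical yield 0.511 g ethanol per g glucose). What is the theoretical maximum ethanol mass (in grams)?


Theoretical ethanol yield: m_EtOH = 0.511 * m_glucose
m_EtOH = 0.511 * 401.4 = 205.1154 g

205.1154 g


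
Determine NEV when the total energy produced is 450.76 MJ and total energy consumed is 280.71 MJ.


NEV = E_out - E_in
= 450.76 - 280.71
= 170.0500 MJ

170.0500 MJ


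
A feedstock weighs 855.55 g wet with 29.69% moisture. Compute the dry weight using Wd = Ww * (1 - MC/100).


Wd = Ww * (1 - MC/100)
= 855.55 * (1 - 29.69/100)
= 601.5372 g

601.5372 g


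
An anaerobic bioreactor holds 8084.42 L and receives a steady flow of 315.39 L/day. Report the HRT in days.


HRT = V / Q
= 8084.42 / 315.39
= 25.6331 days

25.6331 days


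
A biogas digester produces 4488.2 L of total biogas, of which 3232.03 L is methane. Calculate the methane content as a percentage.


CH4% = V_CH4 / V_total * 100
= 3232.03 / 4488.2 * 100
= 72.0117%

72.0117%


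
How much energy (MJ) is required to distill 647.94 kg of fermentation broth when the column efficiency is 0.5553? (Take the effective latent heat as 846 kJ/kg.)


E = m * 846 / (eta * 1000)
= 647.94 * 846 / (0.5553 * 1000)
= 987.1371 MJ

987.1371 MJ


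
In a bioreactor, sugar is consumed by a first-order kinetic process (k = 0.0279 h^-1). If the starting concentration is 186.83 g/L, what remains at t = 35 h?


S = S0 * exp(-k * t)
S = 186.83 * exp(-0.0279 * 35)
S = 70.3652 g/L

70.3652 g/L


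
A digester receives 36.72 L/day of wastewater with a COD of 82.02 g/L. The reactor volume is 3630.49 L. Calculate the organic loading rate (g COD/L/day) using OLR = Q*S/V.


OLR = Q * S / V
= 36.72 * 82.02 / 3630.49
= 0.8296 g/L/day

0.8296 g/L/day


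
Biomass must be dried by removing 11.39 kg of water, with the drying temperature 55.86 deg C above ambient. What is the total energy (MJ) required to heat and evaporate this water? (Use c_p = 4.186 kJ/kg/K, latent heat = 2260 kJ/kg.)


E = m_water * (4.186 * dT + 2260) / 1000
= 11.39 * (4.186 * 55.86 + 2260) / 1000
= 28.4047 MJ

28.4047 MJ


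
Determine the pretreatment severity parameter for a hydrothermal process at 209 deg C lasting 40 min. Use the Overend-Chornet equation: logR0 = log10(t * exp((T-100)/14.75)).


logR0 = log10(t * exp((T - 100) / 14.75))
= log10(40 * exp((209 - 100) / 14.75))
= 4.8114

4.8114


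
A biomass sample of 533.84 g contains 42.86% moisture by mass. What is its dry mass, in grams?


Wd = Ww * (1 - MC/100)
= 533.84 * (1 - 42.86/100)
= 305.0362 g

305.0362 g


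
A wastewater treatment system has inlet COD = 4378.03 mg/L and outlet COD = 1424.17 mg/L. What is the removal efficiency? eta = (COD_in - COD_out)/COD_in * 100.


eta = (COD_in - COD_out) / COD_in * 100
= (4378.03 - 1424.17) / 4378.03 * 100
= 67.4701%

67.4701%


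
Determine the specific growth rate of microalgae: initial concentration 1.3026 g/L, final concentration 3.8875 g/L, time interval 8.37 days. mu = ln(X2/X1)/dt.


mu = ln(X2/X1) / dt
= ln(3.8875/1.3026) / 8.37
= 0.1306 per day

0.1306 per day


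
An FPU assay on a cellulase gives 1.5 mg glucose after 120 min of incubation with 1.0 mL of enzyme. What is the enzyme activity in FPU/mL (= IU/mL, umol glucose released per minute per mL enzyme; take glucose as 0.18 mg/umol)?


Activity = glucose_mg / (0.18 mg/umol * V_mL * t_min)
= 1.5 / (0.18 * 1.0 * 120)
= 0.0694 FPU/mL

0.0694 FPU/mL


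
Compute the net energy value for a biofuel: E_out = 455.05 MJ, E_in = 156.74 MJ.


NEV = E_out - E_in
= 455.05 - 156.74
= 298.3100 MJ

298.3100 MJ


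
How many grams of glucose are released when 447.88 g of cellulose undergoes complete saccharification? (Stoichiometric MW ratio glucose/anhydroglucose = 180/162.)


glucose = cellulose * 180/162
= 447.88 * 180/162
= 497.6444 g

497.6444 g


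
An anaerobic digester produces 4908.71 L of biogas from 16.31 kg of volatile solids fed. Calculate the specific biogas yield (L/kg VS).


Y = V / VS
= 4908.71 / 16.31
= 300.9632 L/kg VS

300.9632 L/kg VS


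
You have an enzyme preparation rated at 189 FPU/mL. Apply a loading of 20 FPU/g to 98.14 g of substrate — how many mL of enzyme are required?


V = dosage * m_sub / activity
V = 20 * 98.14 / 189
V = 10.3852 mL

10.3852 mL


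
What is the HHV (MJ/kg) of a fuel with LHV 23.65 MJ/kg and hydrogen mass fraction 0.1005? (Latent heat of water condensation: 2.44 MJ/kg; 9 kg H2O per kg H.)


HHV = LHV + H_frac * 9 * 2.44
= 23.65 + 0.1005 * 9 * 2.44
= 25.8570 MJ/kg

25.8570 MJ/kg


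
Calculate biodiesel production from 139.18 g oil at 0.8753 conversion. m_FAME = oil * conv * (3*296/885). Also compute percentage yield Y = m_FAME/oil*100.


m_FAME = oil * conv * (3 * 296 / 885) = oil * conv * (888/885)
= 139.18 * 0.8753 * 888 / 885
= 122.2372 g
Y = m_FAME / oil * 100 = conv * (888/885) * 100
= 0.8753 * 888 / 885 * 100
= 87.83%

122.2372 g FAME; Y = 87.83%


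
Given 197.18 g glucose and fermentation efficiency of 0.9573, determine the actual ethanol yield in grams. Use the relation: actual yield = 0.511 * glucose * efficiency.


Actual ethanol: m = 0.511 * 197.18 * 0.9573
m = 96.4566 g

96.4566 g


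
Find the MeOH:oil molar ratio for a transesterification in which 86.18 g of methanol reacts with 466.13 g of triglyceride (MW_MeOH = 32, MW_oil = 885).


Molar ratio = n_MeOH / n_oil = (MeOH/32) / (oil/885) = (MeOH * 885) / (32 * oil)
= (86.18 * 885) / (32 * 466.13)
= 5.1132

5.1132


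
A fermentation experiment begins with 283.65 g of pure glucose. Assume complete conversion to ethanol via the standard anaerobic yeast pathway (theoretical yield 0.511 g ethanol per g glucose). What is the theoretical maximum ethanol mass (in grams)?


Theoretical ethanol yield: m_EtOH = 0.511 * m_glucose
m_EtOH = 0.511 * 283.65 = 144.9451 g

144.9451 g


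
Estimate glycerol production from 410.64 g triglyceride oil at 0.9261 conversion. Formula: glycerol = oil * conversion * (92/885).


glycerol = oil * conv * (92/885)
= 410.64 * 0.9261 * 92 / 885
= 39.5334 g

39.5334 g


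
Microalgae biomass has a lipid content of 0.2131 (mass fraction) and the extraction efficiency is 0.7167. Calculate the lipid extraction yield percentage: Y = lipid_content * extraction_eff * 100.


Y = lipid_content * extraction_eff * 100
= 0.2131 * 0.7167 * 100
= 15.2729%

15.2729%


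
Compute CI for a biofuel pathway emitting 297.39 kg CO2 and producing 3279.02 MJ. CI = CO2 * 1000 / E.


CI = CO2 * 1000 / E
= 297.39 * 1000 / 3279.02
= 90.6948 g CO2/MJ

90.6948 g CO2/MJ


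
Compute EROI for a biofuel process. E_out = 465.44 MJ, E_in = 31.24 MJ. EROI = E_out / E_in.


EROI = E_out / E_in
= 465.44 / 31.24
= 14.8988

14.8988


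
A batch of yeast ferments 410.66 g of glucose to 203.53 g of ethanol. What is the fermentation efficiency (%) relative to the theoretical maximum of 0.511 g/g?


Fermentation efficiency = (actual / (0.511 * glucose)) * 100
= (203.53 / (0.511 * 410.66)) * 100
= 96.9896%

96.9896%


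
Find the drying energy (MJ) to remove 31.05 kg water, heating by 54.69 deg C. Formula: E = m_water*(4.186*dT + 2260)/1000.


E = m_water * (4.186 * dT + 2260) / 1000
= 31.05 * (4.186 * 54.69 + 2260) / 1000
= 77.2813 MJ

77.2813 MJ


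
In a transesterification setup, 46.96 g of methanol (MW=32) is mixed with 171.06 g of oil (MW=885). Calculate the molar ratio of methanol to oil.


Molar ratio = n_MeOH / n_oil = (MeOH/32) / (oil/885) = (MeOH * 885) / (32 * oil)
= (46.96 * 885) / (32 * 171.06)
= 7.5923

7.5923


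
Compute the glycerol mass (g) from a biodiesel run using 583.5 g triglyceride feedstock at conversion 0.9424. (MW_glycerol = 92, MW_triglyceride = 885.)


glycerol = oil * conv * (92/885)
= 583.5 * 0.9424 * 92 / 885
= 57.1637 g

57.1637 g


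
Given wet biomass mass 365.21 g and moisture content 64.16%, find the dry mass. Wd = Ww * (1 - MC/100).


Wd = Ww * (1 - MC/100)
= 365.21 * (1 - 64.16/100)
= 130.8913 g

130.8913 g


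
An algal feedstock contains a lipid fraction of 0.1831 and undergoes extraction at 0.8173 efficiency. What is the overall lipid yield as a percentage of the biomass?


Y = lipid_content * extraction_eff * 100
= 0.1831 * 0.8173 * 100
= 14.9648%

14.9648%


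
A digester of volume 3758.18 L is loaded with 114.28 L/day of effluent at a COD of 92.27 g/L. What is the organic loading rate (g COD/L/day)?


OLR = Q * S / V
= 114.28 * 92.27 / 3758.18
= 2.8058 g/L/day

2.8058 g/L/day


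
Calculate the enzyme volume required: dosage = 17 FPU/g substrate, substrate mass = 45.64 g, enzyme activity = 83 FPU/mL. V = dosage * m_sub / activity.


V = dosage * m_sub / activity
V = 17 * 45.64 / 83
V = 9.3480 mL

9.3480 mL


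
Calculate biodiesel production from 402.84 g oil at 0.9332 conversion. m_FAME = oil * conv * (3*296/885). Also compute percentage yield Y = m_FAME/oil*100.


m_FAME = oil * conv * (3 * 296 / 885) = oil * conv * (888/885)
= 402.84 * 0.9332 * 888 / 885
= 377.2046 g
Y = m_FAME / oil * 100 = conv * (888/885) * 100
= 0.9332 * 888 / 885 * 100
= 93.64%

377.2046 g FAME; Y = 93.64%


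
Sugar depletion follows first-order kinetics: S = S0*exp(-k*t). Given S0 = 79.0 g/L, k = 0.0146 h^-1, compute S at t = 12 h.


S = S0 * exp(-k * t)
S = 79.0 * exp(-0.0146 * 12)
S = 66.3038 g/L

66.3038 g/L


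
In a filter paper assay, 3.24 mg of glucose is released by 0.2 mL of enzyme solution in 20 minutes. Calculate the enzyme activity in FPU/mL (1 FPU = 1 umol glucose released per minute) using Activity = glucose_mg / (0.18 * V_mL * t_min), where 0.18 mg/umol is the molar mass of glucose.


Activity = glucose_mg / (0.18 mg/umol * V_mL * t_min)
= 3.24 / (0.18 * 0.2 * 20)
= 4.5000 FPU/mL

4.5000 FPU/mL


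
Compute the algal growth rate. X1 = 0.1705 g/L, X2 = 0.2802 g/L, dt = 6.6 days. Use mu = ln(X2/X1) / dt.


mu = ln(X2/X1) / dt
= ln(0.2802/0.1705) / 6.6
= 0.0753 per day

0.0753 per day


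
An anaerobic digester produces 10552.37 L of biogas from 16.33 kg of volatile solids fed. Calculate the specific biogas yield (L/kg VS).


Y = V / VS
= 10552.37 / 16.33
= 646.1953 L/kg VS

646.1953 L/kg VS


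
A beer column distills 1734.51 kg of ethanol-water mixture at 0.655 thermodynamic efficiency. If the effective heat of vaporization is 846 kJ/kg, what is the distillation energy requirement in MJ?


E = m * 846 / (eta * 1000)
= 1734.51 * 846 / (0.655 * 1000)
= 2240.2984 MJ

2240.2984 MJ


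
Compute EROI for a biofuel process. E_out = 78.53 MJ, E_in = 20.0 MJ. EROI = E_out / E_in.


EROI = E_out / E_in
= 78.53 / 20.0
= 3.9265

3.9265


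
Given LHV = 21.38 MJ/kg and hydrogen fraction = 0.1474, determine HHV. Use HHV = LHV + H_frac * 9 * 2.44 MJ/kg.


HHV = LHV + H_frac * 9 * 2.44
= 21.38 + 0.1474 * 9 * 2.44
= 24.6169 MJ/kg

24.6169 MJ/kg


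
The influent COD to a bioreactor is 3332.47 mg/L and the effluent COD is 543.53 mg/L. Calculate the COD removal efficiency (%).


eta = (COD_in - COD_out) / COD_in * 100
= (3332.47 - 543.53) / 3332.47 * 100
= 83.6899%

83.6899%


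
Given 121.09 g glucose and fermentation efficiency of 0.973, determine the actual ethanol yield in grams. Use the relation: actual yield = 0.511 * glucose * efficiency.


Actual ethanol: m = 0.511 * 121.09 * 0.973
m = 60.2063 g

60.2063 g


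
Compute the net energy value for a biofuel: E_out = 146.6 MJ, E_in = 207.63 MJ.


NEV = E_out - E_in
= 146.6 - 207.63
= -61.0300 MJ

-61.0300 MJ


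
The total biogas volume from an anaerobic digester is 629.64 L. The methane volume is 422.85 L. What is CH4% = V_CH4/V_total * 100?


CH4% = V_CH4 / V_total * 100
= 422.85 / 629.64 * 100
= 67.1574%

67.1574%


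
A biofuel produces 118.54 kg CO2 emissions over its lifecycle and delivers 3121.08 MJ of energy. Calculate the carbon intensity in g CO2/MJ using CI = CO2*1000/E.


CI = CO2 * 1000 / E
= 118.54 * 1000 / 3121.08
= 37.9804 g CO2/MJ

37.9804 g CO2/MJ


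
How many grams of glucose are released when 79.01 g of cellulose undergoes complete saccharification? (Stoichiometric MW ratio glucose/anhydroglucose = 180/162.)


glucose = cellulose * 180/162
= 79.01 * 180/162
= 87.7889 g

87.7889 g


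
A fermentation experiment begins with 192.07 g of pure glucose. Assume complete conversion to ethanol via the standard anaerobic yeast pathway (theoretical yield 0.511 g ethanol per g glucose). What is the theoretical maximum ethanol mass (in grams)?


Theoretical ethanol yield: m_EtOH = 0.511 * m_glucose
m_EtOH = 0.511 * 192.07 = 98.1478 g

98.1478 g


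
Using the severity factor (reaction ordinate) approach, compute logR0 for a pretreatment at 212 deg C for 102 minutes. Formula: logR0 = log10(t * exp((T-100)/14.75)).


logR0 = log10(t * exp((T - 100) / 14.75))
= log10(102 * exp((212 - 100) / 14.75))
= 5.3063

5.3063


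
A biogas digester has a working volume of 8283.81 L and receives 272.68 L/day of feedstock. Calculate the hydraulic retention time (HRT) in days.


HRT = V / Q
= 8283.81 / 272.68
= 30.3792 days

30.3792 days


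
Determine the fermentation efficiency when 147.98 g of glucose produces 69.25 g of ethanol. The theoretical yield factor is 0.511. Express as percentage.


Fermentation efficiency = (actual / (0.511 * glucose)) * 100
= (69.25 / (0.511 * 147.98)) * 100
= 91.5790%

91.5790%


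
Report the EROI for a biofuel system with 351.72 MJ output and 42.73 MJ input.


EROI = E_out / E_in
= 351.72 / 42.73
= 8.2312

8.2312


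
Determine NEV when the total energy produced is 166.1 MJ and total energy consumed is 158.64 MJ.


NEV = E_out - E_in
= 166.1 - 158.64
= 7.4600 MJ

7.4600 MJ


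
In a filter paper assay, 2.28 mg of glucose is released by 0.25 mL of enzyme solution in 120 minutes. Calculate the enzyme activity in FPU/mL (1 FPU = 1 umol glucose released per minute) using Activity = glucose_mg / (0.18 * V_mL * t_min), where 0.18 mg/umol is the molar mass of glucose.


Activity = glucose_mg / (0.18 mg/umol * V_mL * t_min)
= 2.28 / (0.18 * 0.25 * 120)
= 0.4222 FPU/mL

0.4222 FPU/mL


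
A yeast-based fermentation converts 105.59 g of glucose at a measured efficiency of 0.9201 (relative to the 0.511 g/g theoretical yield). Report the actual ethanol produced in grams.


Actual ethanol: m = 0.511 * 105.59 * 0.9201
m = 49.6454 g

49.6454 g


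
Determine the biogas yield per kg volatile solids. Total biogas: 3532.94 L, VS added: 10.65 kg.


Y = V / VS
= 3532.94 / 10.65
= 331.7315 L/kg VS

331.7315 L/kg VS


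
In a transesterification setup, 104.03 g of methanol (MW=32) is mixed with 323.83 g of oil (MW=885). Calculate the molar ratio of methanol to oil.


Molar ratio = n_MeOH / n_oil = (MeOH/32) / (oil/885) = (MeOH * 885) / (32 * oil)
= (104.03 * 885) / (32 * 323.83)
= 8.8845

8.8845


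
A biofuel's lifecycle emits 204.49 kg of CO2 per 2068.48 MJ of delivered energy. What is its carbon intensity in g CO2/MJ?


CI = CO2 * 1000 / E
= 204.49 * 1000 / 2068.48
= 98.8600 g CO2/MJ

98.8600 g CO2/MJ


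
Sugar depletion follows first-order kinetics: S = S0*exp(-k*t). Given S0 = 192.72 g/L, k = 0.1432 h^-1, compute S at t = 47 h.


S = S0 * exp(-k * t)
S = 192.72 * exp(-0.1432 * 47)
S = 0.2301 g/L

0.2301 g/L


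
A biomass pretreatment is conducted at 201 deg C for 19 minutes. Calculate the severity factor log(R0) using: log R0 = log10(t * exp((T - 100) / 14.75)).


logR0 = log10(t * exp((T - 100) / 14.75))
= log10(19 * exp((201 - 100) / 14.75))
= 4.2526

4.2526
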